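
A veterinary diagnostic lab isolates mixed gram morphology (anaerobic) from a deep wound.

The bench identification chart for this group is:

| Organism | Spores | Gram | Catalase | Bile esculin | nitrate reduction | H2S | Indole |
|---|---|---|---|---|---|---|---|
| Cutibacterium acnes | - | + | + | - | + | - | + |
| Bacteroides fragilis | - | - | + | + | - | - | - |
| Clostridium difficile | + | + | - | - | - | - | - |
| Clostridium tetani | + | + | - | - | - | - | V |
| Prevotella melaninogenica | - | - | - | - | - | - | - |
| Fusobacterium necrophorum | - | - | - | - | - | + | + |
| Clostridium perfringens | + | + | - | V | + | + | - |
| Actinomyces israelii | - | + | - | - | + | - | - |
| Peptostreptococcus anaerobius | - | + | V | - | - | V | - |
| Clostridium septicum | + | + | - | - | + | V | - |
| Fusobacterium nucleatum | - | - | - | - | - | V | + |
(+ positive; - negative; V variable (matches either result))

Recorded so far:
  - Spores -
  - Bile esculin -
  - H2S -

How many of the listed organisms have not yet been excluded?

Spores -: excludes Clostridium difficile, Clostridium tetani, Clostridium perfringens, Clostridium septicum — 7 left.
Bile esculin -: excludes Bacteroides fragilis — 6 left.
H2S -: excludes Fusobacterium necrophorum — 5 left.
Still consistent: Actinomyces israelii, Cutibacterium acnes, Fusobacterium nucleatum, Peptostreptococcus anaerobius, Prevotella melaninogenica.

5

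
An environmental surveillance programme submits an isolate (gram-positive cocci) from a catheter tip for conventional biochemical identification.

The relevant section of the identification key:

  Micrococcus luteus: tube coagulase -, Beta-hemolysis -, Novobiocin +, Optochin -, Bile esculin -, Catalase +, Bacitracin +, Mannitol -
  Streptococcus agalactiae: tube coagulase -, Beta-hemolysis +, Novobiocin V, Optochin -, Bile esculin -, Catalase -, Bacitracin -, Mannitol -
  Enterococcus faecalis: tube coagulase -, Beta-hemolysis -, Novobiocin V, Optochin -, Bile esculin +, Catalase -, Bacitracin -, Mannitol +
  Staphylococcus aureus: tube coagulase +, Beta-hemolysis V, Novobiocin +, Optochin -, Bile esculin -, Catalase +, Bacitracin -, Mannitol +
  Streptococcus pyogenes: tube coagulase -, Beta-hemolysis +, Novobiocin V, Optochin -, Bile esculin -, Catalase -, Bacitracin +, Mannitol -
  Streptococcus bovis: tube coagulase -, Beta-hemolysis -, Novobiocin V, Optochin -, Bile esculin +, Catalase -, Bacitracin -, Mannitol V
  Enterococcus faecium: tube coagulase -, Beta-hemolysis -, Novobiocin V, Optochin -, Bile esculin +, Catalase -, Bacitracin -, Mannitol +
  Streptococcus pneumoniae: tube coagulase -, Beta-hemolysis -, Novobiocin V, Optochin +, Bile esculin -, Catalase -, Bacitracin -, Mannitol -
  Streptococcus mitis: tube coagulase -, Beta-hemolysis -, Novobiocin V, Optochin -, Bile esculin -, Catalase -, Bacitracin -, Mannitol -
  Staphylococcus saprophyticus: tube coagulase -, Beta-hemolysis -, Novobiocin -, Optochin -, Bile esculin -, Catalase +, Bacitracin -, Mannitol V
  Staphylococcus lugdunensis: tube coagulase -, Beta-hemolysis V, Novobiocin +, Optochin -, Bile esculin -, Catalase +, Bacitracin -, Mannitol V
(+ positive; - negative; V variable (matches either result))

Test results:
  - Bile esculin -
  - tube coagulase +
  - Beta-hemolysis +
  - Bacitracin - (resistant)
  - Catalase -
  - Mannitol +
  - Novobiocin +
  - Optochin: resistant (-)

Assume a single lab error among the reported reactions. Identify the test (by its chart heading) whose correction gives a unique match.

Catalase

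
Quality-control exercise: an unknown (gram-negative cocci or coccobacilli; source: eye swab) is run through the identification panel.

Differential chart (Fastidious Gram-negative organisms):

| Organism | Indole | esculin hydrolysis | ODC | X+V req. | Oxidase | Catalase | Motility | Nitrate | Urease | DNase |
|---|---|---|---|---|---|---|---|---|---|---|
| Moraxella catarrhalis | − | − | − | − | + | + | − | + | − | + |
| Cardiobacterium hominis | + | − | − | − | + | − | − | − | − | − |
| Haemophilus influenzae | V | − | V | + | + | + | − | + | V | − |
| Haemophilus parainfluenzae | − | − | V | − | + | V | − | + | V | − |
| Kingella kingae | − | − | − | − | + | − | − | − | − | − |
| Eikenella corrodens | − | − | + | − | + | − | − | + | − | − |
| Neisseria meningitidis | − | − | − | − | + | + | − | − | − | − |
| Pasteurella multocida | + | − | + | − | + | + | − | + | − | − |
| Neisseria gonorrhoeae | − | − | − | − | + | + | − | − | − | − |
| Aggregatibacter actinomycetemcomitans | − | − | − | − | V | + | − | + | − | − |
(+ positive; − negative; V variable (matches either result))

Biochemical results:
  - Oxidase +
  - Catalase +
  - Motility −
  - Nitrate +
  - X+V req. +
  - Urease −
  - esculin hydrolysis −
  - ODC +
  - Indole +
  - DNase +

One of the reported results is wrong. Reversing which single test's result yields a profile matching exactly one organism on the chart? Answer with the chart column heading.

DNase

As reported, no row in the chart matches all 10 reactions.
Reversing Nitrate → still no organism matches.
Reversing Indole → still no organism matches.
Reversing DNase (to −) → unique match: Haemophilus influenzae.
Reversing esculin hydrolysis → still no organism matches.
Reversing Oxidase → still no organism matches.
Reversing Motility → still no organism matches.
Reversing Catalase → still no organism matches.
Reversing X+V req. → still no organism matches.
Reversing Urease → still no organism matches.
Reversing ODC → still no organism matches.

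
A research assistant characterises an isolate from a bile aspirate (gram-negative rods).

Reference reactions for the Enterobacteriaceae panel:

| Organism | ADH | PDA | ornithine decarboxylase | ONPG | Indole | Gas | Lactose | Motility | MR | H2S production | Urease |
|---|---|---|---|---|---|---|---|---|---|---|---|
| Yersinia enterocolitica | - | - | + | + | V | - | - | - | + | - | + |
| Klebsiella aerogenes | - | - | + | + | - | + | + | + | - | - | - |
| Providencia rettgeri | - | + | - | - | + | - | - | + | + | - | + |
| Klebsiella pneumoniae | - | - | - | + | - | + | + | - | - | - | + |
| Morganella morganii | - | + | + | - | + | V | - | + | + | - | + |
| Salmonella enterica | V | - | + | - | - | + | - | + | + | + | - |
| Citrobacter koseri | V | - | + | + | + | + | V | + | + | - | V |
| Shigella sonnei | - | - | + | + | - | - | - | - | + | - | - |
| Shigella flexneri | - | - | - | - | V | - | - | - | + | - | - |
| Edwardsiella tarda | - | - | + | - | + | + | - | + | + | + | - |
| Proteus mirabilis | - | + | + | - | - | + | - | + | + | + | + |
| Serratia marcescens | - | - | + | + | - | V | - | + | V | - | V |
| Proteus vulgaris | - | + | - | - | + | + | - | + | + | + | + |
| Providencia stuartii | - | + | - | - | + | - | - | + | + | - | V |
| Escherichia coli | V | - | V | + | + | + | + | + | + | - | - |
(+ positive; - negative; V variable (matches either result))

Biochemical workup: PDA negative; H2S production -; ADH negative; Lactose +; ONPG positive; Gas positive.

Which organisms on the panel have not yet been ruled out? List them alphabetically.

Citrobacter koseri, Escherichia coli, Klebsiella aerogenes, Klebsiella pneumoniae

Lactose +: excludes 11 organisms — 4 left.
H2S production -: all 4 remaining candidates are consistent.
ONPG +: all 4 remaining candidates are consistent.
ADH -: all 4 remaining candidates are consistent.
Gas +: all 4 remaining candidates are consistent.
PDA -: all 4 remaining candidates are consistent.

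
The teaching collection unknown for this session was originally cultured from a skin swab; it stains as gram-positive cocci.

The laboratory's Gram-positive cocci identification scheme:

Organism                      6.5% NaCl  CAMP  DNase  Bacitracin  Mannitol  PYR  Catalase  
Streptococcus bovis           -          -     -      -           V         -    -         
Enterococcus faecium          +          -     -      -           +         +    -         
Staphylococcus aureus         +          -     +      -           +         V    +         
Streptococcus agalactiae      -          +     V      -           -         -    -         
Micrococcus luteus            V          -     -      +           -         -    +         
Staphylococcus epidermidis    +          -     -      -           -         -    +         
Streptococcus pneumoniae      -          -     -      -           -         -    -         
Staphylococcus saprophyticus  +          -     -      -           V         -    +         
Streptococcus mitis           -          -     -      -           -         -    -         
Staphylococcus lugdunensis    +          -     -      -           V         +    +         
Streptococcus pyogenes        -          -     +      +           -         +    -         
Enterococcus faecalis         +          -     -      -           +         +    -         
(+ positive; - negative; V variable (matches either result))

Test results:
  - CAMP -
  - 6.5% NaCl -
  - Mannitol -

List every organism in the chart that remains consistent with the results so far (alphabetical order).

Mannitol -: excludes Enterococcus faecium, Staphylococcus aureus, Enterococcus faecalis — 9 left.
CAMP -: excludes Streptococcus agalactiae — 8 left.
6.5% NaCl -: excludes Staphylococcus epidermidis, Staphylococcus saprophyticus, Staphylococcus lugdunensis — 5 left.

Micrococcus luteus, Streptococcus bovis, Streptococcus mitis, Streptococcus pneumoniae, Streptococcus pyogenes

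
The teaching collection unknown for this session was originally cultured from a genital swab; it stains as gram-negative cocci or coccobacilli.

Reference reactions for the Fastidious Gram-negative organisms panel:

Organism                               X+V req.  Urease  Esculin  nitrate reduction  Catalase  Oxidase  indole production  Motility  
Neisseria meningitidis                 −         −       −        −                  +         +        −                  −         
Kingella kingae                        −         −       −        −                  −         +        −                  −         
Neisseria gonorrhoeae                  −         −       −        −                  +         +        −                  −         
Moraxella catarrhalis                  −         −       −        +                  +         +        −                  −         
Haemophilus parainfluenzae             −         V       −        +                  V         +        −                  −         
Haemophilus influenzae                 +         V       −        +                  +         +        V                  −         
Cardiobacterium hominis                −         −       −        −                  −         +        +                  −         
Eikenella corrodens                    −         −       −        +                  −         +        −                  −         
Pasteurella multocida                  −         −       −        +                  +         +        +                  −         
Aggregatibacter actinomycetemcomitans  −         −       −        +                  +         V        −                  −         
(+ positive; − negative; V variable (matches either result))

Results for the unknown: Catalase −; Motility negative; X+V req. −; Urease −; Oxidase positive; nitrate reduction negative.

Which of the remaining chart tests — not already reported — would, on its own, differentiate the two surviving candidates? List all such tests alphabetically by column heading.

X+V req. −: excludes Haemophilus influenzae — 9 left.
nitrate reduction −: excludes 5 organisms — 4 left.
Motility −: all 4 remaining candidates are consistent.
Urease −: all 4 remaining candidates are consistent.
Oxidase +: all 4 remaining candidates are consistent.
Catalase −: excludes Neisseria meningitidis, Neisseria gonorrhoeae — 2 left.
Two candidates remain: Cardiobacterium hominis and Kingella kingae.
  Esculin: − vs − — same for both, does not separate.
  indole production: Cardiobacterium hominis +, Kingella kingae − — discriminates.

indole production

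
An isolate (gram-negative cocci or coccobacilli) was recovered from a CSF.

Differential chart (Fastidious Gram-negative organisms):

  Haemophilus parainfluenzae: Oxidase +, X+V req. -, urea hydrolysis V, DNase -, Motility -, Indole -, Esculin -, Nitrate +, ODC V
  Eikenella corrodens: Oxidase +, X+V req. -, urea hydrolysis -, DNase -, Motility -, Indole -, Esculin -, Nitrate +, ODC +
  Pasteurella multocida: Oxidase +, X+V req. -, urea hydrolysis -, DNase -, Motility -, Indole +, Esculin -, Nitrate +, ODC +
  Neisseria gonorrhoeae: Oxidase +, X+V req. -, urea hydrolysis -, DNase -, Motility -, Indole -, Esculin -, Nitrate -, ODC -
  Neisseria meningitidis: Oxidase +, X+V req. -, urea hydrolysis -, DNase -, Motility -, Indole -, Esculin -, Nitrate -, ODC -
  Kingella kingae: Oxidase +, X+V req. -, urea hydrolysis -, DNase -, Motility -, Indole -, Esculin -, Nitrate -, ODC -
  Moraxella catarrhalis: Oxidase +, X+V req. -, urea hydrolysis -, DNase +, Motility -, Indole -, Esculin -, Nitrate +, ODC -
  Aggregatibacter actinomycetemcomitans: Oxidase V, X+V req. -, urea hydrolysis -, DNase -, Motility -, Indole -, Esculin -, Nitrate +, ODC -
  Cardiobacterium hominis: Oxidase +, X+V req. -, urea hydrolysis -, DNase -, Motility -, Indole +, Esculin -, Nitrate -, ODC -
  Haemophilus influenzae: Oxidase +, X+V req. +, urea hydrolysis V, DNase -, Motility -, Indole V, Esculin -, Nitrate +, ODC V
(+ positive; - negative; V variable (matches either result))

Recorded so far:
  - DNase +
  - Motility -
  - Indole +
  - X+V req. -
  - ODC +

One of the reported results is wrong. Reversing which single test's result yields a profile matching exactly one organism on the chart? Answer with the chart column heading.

As reported, no row in the chart matches all 5 reactions.
Reversing Motility → still no organism matches.
Reversing X+V req. → still no organism matches.
Reversing ODC → still no organism matches.
Reversing DNase (to -) → unique match: Pasteurella multocida.
Reversing Indole → still no organism matches.

DNase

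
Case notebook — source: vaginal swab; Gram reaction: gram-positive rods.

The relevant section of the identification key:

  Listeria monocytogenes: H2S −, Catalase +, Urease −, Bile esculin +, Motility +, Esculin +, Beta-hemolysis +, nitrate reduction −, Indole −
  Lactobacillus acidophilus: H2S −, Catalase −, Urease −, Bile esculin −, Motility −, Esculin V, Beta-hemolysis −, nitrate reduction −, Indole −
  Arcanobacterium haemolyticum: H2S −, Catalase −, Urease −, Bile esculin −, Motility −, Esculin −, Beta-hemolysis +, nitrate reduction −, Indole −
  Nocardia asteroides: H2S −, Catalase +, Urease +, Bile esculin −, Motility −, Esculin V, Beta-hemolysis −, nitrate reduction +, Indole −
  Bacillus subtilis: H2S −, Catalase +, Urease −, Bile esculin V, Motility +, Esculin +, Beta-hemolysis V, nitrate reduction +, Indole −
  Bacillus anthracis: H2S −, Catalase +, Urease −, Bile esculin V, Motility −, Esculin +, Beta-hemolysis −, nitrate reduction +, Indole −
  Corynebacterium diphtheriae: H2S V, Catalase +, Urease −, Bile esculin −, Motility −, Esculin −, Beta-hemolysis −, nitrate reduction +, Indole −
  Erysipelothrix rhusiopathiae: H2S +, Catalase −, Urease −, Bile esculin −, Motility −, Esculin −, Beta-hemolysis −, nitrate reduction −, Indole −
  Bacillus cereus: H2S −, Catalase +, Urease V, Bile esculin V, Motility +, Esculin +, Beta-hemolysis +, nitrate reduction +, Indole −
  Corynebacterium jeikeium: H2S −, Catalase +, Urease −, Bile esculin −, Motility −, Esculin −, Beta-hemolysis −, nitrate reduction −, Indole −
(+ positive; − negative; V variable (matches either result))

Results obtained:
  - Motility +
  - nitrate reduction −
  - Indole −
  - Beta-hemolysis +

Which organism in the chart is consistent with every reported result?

Motility +: excludes 7 organisms — 3 left.
Indole −: all 3 remaining candidates are consistent.
Beta-hemolysis +: all 3 remaining candidates are consistent.
nitrate reduction −: excludes Bacillus subtilis, Bacillus cereus — 1 left.

Listeria monocytogenes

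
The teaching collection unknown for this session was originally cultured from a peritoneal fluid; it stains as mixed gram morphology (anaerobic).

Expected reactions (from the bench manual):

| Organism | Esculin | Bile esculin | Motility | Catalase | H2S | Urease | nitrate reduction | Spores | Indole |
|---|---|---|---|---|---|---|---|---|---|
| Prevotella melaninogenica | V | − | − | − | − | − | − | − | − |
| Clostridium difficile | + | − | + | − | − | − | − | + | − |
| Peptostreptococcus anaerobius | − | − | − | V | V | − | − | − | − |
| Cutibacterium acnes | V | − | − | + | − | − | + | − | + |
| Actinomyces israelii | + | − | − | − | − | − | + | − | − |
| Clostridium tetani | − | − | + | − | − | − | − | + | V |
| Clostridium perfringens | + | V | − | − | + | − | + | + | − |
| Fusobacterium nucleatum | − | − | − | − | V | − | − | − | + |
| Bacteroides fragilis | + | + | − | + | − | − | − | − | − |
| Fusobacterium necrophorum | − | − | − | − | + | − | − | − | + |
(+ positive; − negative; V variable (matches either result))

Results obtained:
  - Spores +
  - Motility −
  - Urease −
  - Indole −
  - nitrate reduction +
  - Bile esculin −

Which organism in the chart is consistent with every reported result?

Clostridium perfringens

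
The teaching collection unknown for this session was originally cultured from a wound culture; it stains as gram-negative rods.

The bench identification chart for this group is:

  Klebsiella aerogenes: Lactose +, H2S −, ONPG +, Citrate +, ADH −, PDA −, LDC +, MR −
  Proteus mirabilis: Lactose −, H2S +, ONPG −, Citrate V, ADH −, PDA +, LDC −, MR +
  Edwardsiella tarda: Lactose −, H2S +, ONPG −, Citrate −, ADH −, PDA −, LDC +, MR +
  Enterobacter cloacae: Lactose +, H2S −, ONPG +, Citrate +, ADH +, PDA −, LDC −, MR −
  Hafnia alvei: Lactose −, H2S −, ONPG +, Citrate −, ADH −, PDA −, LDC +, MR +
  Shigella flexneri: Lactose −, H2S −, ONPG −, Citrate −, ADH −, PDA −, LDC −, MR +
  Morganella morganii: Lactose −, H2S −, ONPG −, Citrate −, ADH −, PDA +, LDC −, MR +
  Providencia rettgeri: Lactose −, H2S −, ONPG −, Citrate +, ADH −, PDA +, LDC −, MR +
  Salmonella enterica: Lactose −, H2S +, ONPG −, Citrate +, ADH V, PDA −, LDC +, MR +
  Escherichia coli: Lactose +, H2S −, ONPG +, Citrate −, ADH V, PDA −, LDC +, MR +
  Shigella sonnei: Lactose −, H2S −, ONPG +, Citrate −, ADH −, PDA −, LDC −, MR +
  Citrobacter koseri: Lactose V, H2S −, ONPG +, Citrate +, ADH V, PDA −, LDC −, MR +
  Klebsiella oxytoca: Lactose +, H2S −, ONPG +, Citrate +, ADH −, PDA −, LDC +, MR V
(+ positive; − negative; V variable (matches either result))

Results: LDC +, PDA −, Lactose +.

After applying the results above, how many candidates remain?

3

Lactose +: excludes 8 organisms — 5 left.
LDC +: excludes Enterobacter cloacae, Citrobacter koseri — 3 left.
PDA −: all 3 remaining candidates are consistent.
Still consistent: Escherichia coli, Klebsiella aerogenes, Klebsiella oxytoca.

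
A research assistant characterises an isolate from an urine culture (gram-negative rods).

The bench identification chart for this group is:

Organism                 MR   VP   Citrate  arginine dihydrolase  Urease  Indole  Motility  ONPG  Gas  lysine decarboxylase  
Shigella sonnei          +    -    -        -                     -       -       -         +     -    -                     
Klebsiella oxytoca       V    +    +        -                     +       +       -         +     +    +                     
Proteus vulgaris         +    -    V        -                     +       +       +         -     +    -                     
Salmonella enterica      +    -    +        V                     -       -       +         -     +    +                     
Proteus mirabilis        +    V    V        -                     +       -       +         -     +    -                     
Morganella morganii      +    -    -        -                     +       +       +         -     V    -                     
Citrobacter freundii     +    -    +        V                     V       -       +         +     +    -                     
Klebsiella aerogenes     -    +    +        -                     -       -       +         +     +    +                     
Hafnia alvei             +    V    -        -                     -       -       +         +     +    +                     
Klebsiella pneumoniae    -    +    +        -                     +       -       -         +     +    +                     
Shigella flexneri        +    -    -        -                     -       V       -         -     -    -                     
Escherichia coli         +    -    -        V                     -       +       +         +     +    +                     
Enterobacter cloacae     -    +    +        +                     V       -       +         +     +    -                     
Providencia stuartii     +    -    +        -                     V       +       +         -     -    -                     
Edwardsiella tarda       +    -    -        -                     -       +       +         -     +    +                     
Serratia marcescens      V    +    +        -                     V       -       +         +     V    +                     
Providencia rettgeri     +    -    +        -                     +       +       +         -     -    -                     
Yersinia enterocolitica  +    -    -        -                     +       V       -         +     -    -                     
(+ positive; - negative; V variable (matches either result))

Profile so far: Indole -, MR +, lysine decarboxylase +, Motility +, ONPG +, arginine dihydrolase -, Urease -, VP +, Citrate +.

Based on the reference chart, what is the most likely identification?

arginine dihydrolase -: excludes Enterobacter cloacae — 17 left.
Motility +: excludes 5 organisms — 12 left.
MR +: excludes Klebsiella aerogenes — 11 left.
Citrate +: excludes Morganella morganii, Hafnia alvei, Escherichia coli, Edwardsiella tarda — 7 left.
ONPG +: excludes 5 organisms — 2 left.
VP +: excludes Citrobacter freundii — 1 left.
Indole -: the one remaining candidate is consistent.
Urease -: the one remaining candidate is consistent.
lysine decarboxylase +: the one remaining candidate is consistent.

Serratia marcescens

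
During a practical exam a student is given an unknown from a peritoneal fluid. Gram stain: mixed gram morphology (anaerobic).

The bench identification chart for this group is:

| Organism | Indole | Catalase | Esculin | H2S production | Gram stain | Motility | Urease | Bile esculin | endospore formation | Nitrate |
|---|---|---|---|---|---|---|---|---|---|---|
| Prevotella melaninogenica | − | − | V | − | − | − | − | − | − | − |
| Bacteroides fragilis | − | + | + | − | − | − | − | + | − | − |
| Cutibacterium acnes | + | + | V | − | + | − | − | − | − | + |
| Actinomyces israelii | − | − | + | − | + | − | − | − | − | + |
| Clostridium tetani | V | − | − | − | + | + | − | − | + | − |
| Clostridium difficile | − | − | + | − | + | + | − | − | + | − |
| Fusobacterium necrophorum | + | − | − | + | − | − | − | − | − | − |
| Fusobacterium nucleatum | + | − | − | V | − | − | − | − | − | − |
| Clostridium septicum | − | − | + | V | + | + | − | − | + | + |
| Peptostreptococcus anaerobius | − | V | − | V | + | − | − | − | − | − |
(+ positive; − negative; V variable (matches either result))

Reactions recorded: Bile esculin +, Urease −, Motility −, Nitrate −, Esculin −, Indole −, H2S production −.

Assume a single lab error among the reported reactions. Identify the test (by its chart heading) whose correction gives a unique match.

As reported, no row in the chart matches all 7 reactions.
Reversing H2S production → still no organism matches.
Reversing Indole → still no organism matches.
Reversing Urease → still no organism matches.
Reversing Bile esculin → 2 organisms match (not unique).
Reversing Esculin (to +) → unique match: Bacteroides fragilis.
Reversing Motility → still no organism matches.
Reversing Nitrate → still no organism matches.

Esculin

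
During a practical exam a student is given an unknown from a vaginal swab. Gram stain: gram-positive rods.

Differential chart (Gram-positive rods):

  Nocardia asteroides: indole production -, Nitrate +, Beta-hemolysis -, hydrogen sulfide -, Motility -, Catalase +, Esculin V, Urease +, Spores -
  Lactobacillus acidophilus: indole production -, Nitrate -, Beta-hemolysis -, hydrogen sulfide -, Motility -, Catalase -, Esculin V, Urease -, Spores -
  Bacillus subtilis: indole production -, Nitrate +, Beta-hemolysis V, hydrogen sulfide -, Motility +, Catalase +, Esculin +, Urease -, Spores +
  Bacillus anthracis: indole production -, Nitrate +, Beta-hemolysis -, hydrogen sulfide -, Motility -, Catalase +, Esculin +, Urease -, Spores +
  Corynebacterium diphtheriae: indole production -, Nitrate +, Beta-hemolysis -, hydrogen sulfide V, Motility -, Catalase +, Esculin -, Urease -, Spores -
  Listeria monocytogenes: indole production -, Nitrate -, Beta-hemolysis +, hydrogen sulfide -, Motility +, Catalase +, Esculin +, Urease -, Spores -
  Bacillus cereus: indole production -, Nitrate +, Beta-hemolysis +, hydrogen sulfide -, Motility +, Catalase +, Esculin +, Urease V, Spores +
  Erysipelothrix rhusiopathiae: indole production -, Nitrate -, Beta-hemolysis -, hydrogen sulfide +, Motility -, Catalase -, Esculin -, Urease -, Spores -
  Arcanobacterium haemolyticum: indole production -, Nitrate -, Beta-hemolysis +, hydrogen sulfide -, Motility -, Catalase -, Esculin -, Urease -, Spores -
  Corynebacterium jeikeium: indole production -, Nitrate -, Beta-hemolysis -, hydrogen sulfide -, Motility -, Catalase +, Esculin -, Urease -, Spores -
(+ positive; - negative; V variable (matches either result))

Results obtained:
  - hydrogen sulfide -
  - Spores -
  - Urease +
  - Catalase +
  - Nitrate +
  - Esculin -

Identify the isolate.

Nocardia asteroides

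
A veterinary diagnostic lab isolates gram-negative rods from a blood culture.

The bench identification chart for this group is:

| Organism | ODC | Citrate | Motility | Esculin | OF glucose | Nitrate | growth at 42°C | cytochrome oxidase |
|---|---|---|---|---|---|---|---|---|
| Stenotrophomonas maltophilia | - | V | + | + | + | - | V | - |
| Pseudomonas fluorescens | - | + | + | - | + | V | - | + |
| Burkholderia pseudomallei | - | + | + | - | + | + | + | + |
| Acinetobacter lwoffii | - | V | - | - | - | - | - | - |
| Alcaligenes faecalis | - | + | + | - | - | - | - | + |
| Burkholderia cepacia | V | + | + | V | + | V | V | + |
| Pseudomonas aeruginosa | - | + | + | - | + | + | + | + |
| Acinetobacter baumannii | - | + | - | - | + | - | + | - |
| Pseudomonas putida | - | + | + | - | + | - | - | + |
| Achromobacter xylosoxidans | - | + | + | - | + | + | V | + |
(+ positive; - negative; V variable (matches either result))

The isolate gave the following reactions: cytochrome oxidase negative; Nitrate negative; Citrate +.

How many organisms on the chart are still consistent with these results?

cytochrome oxidase -: excludes 7 organisms — 3 left.
Citrate +: all 3 remaining candidates are consistent.
Nitrate -: all 3 remaining candidates are consistent.
Still consistent: Acinetobacter baumannii, Acinetobacter lwoffii, Stenotrophomonas maltophilia.

3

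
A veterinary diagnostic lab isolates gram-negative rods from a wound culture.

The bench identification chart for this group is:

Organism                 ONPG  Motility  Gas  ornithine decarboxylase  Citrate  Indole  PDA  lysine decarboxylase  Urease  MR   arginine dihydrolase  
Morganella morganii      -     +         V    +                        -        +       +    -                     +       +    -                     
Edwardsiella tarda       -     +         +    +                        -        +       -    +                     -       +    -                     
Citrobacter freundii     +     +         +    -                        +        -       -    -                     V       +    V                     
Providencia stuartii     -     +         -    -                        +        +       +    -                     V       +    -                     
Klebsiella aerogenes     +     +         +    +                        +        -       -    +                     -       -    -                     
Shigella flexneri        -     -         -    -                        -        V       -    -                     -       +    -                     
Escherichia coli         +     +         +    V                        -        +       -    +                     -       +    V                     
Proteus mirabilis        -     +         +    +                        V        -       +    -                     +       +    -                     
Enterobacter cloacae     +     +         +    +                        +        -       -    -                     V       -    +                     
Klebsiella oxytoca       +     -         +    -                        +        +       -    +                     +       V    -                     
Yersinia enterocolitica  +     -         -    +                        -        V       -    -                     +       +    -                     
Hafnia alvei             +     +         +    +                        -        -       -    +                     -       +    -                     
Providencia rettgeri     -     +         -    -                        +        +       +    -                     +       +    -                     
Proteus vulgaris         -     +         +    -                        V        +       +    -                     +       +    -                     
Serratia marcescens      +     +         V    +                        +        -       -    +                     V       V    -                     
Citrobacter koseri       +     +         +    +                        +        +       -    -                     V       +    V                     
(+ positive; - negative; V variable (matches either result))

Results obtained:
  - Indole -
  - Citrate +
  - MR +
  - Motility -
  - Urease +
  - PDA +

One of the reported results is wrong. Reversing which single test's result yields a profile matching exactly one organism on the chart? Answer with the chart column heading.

As reported, no row in the chart matches all 6 reactions.
Reversing PDA → still no organism matches.
Reversing Indole → still no organism matches.
Reversing Citrate → still no organism matches.
Reversing Motility (to +) → unique match: Proteus mirabilis.
Reversing Urease → still no organism matches.
Reversing MR → still no organism matches.

Motility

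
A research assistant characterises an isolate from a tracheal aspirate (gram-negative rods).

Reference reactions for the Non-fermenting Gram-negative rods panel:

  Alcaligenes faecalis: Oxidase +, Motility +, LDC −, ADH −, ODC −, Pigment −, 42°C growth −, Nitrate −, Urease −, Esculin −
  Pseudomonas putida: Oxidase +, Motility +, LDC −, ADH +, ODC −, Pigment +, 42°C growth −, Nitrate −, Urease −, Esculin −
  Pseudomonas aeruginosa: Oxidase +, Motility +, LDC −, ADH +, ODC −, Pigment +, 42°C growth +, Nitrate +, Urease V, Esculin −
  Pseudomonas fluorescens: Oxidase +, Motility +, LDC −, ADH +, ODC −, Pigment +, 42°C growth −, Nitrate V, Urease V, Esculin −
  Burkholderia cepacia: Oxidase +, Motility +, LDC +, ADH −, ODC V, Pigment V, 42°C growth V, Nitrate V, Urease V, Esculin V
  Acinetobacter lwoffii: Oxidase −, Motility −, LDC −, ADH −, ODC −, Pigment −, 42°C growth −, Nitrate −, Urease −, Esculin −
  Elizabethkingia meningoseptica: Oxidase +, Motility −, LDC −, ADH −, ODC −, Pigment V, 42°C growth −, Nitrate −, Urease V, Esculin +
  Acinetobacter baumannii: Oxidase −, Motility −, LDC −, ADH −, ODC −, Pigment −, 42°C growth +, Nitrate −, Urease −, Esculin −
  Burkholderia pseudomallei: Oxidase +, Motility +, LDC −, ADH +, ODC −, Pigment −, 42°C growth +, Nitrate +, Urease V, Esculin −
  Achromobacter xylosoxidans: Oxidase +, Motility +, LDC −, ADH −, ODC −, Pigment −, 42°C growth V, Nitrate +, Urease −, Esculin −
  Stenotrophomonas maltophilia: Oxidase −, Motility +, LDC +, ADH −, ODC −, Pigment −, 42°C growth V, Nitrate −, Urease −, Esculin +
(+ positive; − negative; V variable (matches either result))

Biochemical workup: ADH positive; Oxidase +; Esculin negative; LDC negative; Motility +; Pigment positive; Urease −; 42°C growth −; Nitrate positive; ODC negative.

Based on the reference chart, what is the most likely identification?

Pseudomonas fluorescens

LDC −: excludes Burkholderia cepacia, Stenotrophomonas maltophilia — 9 left.
Oxidase +: excludes Acinetobacter lwoffii, Acinetobacter baumannii — 7 left.
Urease −: all 7 remaining candidates are consistent.
ADH +: excludes Alcaligenes faecalis, Elizabethkingia meningoseptica, Achromobacter xylosoxidans — 4 left.
Pigment +: excludes Burkholderia pseudomallei — 3 left.
42°C growth −: excludes Pseudomonas aeruginosa — 2 left.
Esculin −: all 2 remaining candidates are consistent.
Motility +: all 2 remaining candidates are consistent.
ODC −: all 2 remaining candidates are consistent.
Nitrate +: excludes Pseudomonas putida — 1 left.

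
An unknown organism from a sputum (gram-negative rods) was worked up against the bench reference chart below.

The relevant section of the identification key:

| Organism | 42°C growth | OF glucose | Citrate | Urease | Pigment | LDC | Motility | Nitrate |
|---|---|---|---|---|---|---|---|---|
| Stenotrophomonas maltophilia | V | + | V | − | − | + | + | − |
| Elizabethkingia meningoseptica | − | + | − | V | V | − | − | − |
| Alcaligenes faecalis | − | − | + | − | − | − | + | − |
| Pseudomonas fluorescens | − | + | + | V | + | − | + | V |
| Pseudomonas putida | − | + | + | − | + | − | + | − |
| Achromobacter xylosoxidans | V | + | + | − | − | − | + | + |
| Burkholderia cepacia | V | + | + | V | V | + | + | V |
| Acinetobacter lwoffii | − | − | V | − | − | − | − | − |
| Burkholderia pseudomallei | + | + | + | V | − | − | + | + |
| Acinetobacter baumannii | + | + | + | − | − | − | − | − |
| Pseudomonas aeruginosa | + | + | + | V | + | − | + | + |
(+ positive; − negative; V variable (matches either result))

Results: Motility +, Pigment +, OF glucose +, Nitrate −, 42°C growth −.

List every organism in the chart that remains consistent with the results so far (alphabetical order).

Burkholderia cepacia, Pseudomonas fluorescens, Pseudomonas putida

OF glucose +: excludes Alcaligenes faecalis, Acinetobacter lwoffii — 9 left.
Nitrate −: excludes Achromobacter xylosoxidans, Burkholderia pseudomallei, Pseudomonas aeruginosa — 6 left.
42°C growth −: excludes Acinetobacter baumannii — 5 left.
Motility +: excludes Elizabethkingia meningoseptica — 4 left.
Pigment +: excludes Stenotrophomonas maltophilia — 3 left.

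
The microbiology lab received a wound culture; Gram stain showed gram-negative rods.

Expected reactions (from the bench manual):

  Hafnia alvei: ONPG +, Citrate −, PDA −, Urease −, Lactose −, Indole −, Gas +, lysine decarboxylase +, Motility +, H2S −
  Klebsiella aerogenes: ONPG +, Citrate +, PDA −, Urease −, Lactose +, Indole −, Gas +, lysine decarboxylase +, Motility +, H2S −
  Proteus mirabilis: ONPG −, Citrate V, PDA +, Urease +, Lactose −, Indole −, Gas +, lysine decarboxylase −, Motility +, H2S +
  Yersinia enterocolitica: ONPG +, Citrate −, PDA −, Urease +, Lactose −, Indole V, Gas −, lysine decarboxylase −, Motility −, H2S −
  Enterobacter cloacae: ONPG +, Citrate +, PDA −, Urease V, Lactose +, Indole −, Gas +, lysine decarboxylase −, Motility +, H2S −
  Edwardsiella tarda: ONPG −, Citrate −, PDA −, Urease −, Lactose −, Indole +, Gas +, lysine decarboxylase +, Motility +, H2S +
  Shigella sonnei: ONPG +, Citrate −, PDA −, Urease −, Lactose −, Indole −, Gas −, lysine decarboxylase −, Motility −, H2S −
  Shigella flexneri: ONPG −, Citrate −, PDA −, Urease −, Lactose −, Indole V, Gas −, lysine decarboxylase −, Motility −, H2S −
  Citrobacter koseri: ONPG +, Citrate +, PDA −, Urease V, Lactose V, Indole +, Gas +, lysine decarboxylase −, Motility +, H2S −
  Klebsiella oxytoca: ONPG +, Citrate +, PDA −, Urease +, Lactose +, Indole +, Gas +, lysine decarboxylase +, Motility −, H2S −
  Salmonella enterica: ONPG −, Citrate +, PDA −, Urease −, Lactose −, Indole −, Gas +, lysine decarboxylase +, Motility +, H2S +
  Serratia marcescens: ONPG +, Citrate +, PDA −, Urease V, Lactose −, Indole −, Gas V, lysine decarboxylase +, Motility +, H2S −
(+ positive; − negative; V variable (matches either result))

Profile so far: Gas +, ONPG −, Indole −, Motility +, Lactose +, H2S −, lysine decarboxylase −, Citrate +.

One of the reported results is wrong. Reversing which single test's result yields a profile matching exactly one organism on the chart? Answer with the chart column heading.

ONPG

As reported, no row in the chart matches all 8 reactions.
Reversing Citrate → still no organism matches.
Reversing Motility → still no organism matches.
Reversing H2S → still no organism matches.
Reversing Indole → still no organism matches.
Reversing ONPG (to +) → unique match: Enterobacter cloacae.
Reversing Gas → still no organism matches.
Reversing lysine decarboxylase → still no organism matches.
Reversing Lactose → still no organism matches.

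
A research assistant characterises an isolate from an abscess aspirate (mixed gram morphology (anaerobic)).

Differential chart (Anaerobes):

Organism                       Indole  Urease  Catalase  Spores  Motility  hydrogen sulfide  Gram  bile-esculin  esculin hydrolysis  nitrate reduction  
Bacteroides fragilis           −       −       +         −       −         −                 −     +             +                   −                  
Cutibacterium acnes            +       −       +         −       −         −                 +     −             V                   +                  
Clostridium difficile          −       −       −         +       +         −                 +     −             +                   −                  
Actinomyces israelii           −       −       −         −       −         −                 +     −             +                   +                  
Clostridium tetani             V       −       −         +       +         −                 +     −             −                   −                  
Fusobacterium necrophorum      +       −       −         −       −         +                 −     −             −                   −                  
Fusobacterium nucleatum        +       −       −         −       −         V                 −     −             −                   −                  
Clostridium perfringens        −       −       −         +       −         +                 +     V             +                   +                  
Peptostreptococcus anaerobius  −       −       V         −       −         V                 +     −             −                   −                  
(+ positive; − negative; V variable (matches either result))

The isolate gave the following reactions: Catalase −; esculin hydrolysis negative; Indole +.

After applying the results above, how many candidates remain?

esculin hydrolysis −: excludes Bacteroides fragilis, Clostridium difficile, Actinomyces israelii, Clostridium perfringens — 5 left.
Indole +: excludes Peptostreptococcus anaerobius — 4 left.
Catalase −: excludes Cutibacterium acnes — 3 left.
Still consistent: Clostridium tetani, Fusobacterium necrophorum, Fusobacterium nucleatum.

3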